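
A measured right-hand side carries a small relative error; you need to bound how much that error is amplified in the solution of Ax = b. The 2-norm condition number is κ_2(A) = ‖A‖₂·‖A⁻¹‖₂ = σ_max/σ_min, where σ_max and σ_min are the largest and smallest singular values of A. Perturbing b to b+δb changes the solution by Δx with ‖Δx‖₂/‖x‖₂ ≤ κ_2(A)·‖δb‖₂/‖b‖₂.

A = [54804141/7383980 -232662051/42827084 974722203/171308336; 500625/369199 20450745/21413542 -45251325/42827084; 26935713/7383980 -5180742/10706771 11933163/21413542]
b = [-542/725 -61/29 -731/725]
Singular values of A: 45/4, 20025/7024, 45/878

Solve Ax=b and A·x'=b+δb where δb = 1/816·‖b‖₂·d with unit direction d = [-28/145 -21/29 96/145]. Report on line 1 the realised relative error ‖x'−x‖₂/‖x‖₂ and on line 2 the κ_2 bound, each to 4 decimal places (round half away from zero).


0.0030
0.2690

largest singular value 45/4, smallest 45/878
κ_2(A) = (45/4) / (45/878) = 219.5000
κ_2(A)·‖δb‖/‖b‖ = 0.2690
solve Ax = b  →  x = [-0.5482 13.8207 13.7794]
2-norm of b is 2.4495; of x, 19.5239
δb = ε·‖b‖·d = [-0.0006 -0.0022 0.0020]; solving A·Δx = δb gives ‖Δx‖ = 0.0586
realised ‖Δx‖/‖x‖ = 0.0030
tightness: 0.0030 against a bound of 0.2690 (unrounded ratio ≈ 0.0112)


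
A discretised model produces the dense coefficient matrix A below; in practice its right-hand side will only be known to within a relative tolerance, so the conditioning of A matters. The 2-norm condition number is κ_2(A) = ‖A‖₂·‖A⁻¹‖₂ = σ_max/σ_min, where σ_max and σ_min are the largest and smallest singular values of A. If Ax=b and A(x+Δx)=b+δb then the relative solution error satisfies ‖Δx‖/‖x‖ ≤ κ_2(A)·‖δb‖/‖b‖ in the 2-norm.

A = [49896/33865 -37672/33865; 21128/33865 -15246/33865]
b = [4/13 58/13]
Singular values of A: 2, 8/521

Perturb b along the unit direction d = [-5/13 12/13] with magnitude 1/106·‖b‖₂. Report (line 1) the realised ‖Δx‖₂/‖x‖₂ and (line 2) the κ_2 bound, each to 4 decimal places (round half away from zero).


largest singular value 2, smallest 8/521
κ = σ_max/σ_min = 2/(8/521) = 130.2500
bound on ‖Δx‖/‖x‖: κ·ε = 130.2500·1/106 = 1.2288
solve Ax = b  →  x = [157.1000 207.8000]
2-norm of b is 4.4721; of x, 260.5019
with δb = [-0.0162 0.0389], A·Δx = δb → ‖Δx‖ = 2.7476
dividing the unrounded norms, ‖Δx‖/‖x‖ = 0.0105
so the bound overstates the realised error by a factor of ≈ 116.5000 (computed from the unrounded values)

0.0105
1.2288


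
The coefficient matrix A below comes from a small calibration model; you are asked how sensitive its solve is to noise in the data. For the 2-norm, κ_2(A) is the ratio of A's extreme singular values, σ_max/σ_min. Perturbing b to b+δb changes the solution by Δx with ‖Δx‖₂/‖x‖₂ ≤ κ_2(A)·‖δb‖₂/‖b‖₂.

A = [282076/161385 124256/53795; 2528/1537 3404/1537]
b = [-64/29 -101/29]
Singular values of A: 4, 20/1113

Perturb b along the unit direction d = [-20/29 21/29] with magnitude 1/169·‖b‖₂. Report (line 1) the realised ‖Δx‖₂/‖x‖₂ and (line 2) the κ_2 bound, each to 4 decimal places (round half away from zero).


0.0244
1.3172

σ_max = 4, σ_min = 20/1113
κ_2(A) = 4 / (20/1113) = 222.6000
worst-case relative error ≤ 222.6000 × 1/169 = 1.3172
solve Ax = b  →  x = [43.9200 -34.1900]
2-norm of b is 4.1231; of x, 55.6590
re-solving with b+δb shifts x by Δx of norm 1.3577
realised ‖Δx‖/‖x‖ = 0.0244
tightness: 0.0244 against a bound of 1.3172 (unrounded ratio ≈ 0.0185)


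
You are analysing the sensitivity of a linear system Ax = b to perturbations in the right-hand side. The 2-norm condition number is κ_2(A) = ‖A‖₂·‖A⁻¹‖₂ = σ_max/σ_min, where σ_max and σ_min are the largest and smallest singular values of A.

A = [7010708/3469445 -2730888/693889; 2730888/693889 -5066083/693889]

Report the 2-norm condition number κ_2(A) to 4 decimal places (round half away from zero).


120.0500

form AᵀA = [815203316176/41650687225 -305605483416/8330137445; -305605483416/8330137445 114612270697/1666027489] with trace 12735329009/144120025 and determinant 78074896/144120025
λ_max, λ_min = (12735329009/144120025 ± √162143596343623352481/20770581606000625)/2 = 2209/25, 35344/5764801
so κ_2 = √((2209/25) / (35344/5764801)) = 120.0500


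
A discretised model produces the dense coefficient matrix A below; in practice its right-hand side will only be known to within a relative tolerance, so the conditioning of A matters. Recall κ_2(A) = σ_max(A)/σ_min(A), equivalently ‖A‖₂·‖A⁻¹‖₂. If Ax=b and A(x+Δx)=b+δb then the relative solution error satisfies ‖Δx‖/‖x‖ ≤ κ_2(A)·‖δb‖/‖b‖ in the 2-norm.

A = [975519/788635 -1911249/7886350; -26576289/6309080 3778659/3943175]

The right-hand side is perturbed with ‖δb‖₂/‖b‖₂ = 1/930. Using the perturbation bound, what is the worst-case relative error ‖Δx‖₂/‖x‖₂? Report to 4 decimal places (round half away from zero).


0.1324

AᵀA = [30688157018025/1592179617856 -863044579755/199022452232; -863044579755/199022452232 97225484949/99511226116]; tr = 19181299689/947162176, det = 102515625/3788648704
eigenvalues of AᵀA: λ = (tr ± √(tr²−4·det))/2 = 81/4, 1265625/947162176
κ_2(A) = √(λ_max/λ_min) = √((81/4) / (1265625/947162176)) = 123.1040
κ_2(A)·‖δb‖/‖b‖ = 0.1324


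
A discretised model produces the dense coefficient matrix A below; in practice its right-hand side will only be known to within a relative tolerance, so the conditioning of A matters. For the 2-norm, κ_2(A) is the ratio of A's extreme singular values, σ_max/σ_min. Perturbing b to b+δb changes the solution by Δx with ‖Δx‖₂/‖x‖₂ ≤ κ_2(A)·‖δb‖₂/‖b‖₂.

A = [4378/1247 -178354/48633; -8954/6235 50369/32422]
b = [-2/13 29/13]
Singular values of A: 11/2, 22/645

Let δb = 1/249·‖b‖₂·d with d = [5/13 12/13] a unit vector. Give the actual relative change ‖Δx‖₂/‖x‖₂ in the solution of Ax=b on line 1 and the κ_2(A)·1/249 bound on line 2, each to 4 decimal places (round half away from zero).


0.0045
0.6476

largest singular value 11/2, smallest 22/645
κ = σ_max/σ_min = (11/2)/(22/645) = 161.2500
worst-case relative error ≤ 161.2500 × 1/249 = 0.6476
solve Ax = b  →  x = [42.3354 40.5705]
‖b‖₂ = 2.2361 and ‖x‖₂ = 58.6366
re-solving with b+δb shifts x by Δx of norm 0.2633
relative error = 0.0045
tightness: 0.0045 against a bound of 0.6476 (unrounded ratio ≈ 0.0069)


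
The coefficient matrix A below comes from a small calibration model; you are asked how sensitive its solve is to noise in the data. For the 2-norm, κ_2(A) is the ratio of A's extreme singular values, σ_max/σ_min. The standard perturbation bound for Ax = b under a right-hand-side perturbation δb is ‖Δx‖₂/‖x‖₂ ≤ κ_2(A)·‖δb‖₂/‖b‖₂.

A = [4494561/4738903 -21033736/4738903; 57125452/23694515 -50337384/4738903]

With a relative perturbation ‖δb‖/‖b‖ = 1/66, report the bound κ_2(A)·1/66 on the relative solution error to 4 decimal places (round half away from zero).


AᵀA = [22297894856641/3322071249025 -19812028763592/664414249805; -19812028763592/664414249805 17611066734208/132882849961]; tr = 275178205361/1976247025, det = 775511104/1976247025
λ_max, λ_min = (275178205361/1976247025 ± √75716914299652151277921/3905552303821350625)/2 = 3481/25, 222784/79049881
σ_max=√(3481/25)=(59/5), σ_min=√(222784/79049881)=(472/8891) → κ = 222.2750
bound on ‖Δx‖/‖x‖: κ·ε = 222.2750·1/66 = 3.3678

3.3678


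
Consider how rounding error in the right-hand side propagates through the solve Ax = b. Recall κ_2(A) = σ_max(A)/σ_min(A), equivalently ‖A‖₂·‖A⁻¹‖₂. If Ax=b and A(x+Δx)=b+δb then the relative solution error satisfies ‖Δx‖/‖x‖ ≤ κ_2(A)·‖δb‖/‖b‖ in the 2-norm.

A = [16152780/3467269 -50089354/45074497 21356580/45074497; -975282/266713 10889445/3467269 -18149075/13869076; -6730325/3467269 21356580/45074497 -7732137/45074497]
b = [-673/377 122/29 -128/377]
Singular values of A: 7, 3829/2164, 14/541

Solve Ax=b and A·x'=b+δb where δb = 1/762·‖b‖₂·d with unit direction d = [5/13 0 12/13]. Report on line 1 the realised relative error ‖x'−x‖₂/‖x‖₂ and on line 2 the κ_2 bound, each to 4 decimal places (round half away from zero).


largest singular value 7, smallest 14/541
κ = σ_max/σ_min = 7/(14/541) = 270.5000
worst-case relative error ≤ 270.5000 × 1/762 = 0.3550
solve Ax = b  →  x = [0.0277 -13.6938 -36.1573]
‖b‖₂ = 4.5826 and ‖x‖₂ = 38.6636
with δb = [0.0023 0.0000 0.0056], A·Δx = δb → ‖Δx‖ = 0.2324
realised ‖Δx‖/‖x‖ = 0.0060
so the bound overstates the realised error by a factor of ≈ 59.0596 (computed from the unrounded values)

0.0060
0.3550


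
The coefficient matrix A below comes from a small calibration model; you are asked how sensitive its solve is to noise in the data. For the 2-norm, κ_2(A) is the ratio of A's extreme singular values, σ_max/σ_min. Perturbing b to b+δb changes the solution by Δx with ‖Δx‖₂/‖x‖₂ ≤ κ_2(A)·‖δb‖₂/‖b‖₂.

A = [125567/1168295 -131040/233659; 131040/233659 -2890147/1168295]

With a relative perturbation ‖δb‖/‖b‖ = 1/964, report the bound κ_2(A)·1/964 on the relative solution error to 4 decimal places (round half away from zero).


M = AᵀA = [264755569/811965025 -47017152/32478601; -47017152/32478601 5224412089/811965025]. tr(M)=3265418/483025, det(M)=28561/12075625
char-poly roots: 169/25 and 169/483025
κ_2(A) = √(λ_max/λ_min) = √((169/25) / (169/483025)) = 139.0000
κ_2(A)·‖δb‖/‖b‖ = 0.1442

0.1442


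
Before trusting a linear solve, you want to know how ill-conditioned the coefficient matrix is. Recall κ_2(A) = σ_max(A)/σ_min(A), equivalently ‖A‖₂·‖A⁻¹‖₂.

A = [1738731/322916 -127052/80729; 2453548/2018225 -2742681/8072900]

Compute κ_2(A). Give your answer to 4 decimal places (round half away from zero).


393.8000

form AᵀA = [1181326172569/38769610000 -21534441012/2423100625; -21534441012/2423100625 100502323681/38769610000] with trace 1025462797/31015688 and determinant 6996025/992502016
solving λ² − 1025462797/31015688·λ + 6996025/992502016 = 0 gives λ = 529/16, 13225/62031376
κ = σ_max/σ_min = (23/4)/(115/7876) = 393.8000


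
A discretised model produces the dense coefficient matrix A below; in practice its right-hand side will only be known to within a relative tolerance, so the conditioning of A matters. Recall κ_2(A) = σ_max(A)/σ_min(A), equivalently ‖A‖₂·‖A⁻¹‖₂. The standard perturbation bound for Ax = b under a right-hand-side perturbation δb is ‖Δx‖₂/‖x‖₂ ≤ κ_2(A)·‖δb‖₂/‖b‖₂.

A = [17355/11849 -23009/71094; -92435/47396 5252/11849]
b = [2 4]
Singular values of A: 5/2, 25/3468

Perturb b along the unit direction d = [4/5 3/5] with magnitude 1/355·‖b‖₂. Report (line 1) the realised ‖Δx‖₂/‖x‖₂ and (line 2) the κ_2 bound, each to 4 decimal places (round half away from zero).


0.0031
0.9769

largest singular value 5/2, smallest 25/3468
condition number: (5/2) ÷ (25/3468) = 346.8000
κ_2(A)·‖δb‖/‖b‖ = 0.9769
solve Ax = b  →  x = [121.0224 541.5220]
‖b‖₂ = 4.4721 and ‖x‖₂ = 554.8806
δb = ε·‖b‖·d = [0.0101 0.0076]; solving A·Δx = δb gives ‖Δx‖ = 1.7475
relative error = 0.0031
realised/bound (from unrounded values) ≈ 0.0032


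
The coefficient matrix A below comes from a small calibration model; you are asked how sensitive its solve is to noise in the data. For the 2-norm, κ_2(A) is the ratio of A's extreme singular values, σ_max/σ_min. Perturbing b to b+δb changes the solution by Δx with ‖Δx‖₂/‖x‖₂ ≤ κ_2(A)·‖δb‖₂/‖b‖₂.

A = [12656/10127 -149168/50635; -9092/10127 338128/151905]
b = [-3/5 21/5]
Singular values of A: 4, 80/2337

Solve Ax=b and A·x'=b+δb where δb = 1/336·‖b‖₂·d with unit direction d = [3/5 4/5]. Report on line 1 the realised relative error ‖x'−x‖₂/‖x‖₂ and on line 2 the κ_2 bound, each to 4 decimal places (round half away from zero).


0.0042
0.3478

σ_max = 4, σ_min = 80/2337
κ_2(A) = 4 / (80/2337) = 116.8500
bound on ‖Δx‖/‖x‖: κ·ε = 116.8500·1/336 = 0.3478
solve Ax = b  →  x = [80.6077 34.3990]
‖b‖₂ = 4.2426 and ‖x‖₂ = 87.6407
re-solving with b+δb shifts x by Δx of norm 0.3689
relative error = 0.0042
tightness: 0.0042 against a bound of 0.3478 (unrounded ratio ≈ 0.0121)


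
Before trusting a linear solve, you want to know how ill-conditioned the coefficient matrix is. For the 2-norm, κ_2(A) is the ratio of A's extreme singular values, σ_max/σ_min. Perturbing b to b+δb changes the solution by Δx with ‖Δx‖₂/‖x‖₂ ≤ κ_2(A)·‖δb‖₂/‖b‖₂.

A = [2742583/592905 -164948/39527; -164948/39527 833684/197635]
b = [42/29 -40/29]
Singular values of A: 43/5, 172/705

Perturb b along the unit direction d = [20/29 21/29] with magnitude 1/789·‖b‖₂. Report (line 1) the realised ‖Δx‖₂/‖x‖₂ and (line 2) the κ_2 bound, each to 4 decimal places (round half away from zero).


σ_max = 43/5, σ_min = 172/705
κ = σ_max/σ_min = (43/5)/(172/705) = 35.2500
perturbation bound = 35.2500·1/789 = 0.0447
solve Ax = b  →  x = [0.1684 -0.1604]
‖b‖ = 2.0000, ‖x‖ = 0.2326
δb = ε·‖b‖·d = [0.0017 0.0018]; solving A·Δx = δb gives ‖Δx‖ = 0.0104
relative error = 0.0447
realised/bound = 1 exactly: the bound is attained for this b and d

0.0447
0.0447


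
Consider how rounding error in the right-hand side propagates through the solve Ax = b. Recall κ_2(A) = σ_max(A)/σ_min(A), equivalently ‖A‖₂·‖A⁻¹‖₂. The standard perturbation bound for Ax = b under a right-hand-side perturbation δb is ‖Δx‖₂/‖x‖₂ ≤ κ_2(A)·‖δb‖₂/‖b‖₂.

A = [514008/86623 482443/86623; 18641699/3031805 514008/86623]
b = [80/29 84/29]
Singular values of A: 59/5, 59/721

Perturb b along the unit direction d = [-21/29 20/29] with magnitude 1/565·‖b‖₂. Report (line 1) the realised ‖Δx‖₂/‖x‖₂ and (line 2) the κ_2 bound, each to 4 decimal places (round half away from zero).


σ_max = 59/5, σ_min = 59/721
κ = σ_max/σ_min = (59/5)/(59/721) = 144.2000
perturbation bound = 144.2000·1/565 = 0.2552
solve Ax = b  →  x = [0.2455 0.2338]
‖b‖ = 4.0000, ‖x‖ = 0.3390
with δb = [-0.0051 0.0049], A·Δx = δb → ‖Δx‖ = 0.0865
relative error = 0.2552
so the bound is sharp here: realised error equals the bound

0.2552
0.2552


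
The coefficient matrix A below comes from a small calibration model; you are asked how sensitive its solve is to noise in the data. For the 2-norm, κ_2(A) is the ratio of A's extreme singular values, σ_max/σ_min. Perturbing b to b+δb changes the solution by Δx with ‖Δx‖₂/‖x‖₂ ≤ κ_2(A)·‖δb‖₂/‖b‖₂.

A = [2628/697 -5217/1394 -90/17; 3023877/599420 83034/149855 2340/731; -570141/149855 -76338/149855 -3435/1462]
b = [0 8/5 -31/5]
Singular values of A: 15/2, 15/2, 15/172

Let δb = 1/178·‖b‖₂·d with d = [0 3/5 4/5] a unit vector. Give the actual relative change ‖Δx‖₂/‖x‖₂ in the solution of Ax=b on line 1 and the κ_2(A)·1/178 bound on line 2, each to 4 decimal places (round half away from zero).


0.0090
0.4831

σ_max = 15/2, σ_min = 15/172
κ = σ_max/σ_min = (15/2)/(15/172) = 86.0000
perturbation bound = 86.0000·1/178 = 0.4831
solve Ax = b  →  x = [9.4454 39.5501 -21.2314]
‖b‖ = 6.4031, ‖x‖ = 45.8715
Δx = A⁻¹·δb where δb = 1/178·6.4031·d; ‖Δx‖ = 0.4125
realised ‖Δx‖/‖x‖ = 0.0090
tightness: 0.0090 against a bound of 0.4831 (unrounded ratio ≈ 0.0186)


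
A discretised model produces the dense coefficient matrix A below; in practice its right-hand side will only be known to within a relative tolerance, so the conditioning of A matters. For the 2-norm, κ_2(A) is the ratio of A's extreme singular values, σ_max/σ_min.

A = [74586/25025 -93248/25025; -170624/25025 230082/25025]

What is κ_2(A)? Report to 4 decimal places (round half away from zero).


77.0000

form AᵀA = [205181188/3705625 -273446784/3705625; -273446784/3705625 364691812/3705625] with trace 4558984/29645 and determinant 14776336/3705625
solving λ² − 4558984/29645·λ + 14776336/3705625 = 0 gives λ = 3844/25, 3844/148225
κ = σ_max/σ_min = (62/5)/(62/385) = 77.0000


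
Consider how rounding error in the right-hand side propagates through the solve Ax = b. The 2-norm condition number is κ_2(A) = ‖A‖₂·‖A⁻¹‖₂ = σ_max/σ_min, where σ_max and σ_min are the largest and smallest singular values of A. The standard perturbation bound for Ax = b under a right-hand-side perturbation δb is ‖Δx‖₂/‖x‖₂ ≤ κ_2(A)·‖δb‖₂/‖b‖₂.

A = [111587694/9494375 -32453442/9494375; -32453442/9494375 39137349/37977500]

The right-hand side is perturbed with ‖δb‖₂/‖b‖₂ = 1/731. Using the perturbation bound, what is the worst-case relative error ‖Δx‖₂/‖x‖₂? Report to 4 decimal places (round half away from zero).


M = AᵀA = [21608062959816/144229050625 -12604608565101/288458101250; -12604608565101/288458101250 29413354318569/2307664810000]. tr(M)=600227778681/3692263696, det(M)=169130025/923065924
solving λ² − 600227778681/3692263696·λ + 169130025/923065924 = 0 gives λ = 2601/16, 260100/230766481
so κ_2 = √((2601/16) / (260100/230766481)) = 379.7750
perturbation bound = 379.7750·1/731 = 0.5195

0.5195


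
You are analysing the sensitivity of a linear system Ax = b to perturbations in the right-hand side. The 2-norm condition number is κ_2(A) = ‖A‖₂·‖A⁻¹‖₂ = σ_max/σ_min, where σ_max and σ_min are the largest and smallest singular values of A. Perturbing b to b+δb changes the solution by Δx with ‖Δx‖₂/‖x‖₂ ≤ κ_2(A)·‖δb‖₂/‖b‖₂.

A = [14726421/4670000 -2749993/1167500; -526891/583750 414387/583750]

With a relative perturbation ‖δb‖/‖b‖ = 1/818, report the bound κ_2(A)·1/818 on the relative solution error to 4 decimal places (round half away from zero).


form AᵀA = [375415647241/34894240000 -70385509053/8723560000; -70385509053/8723560000 13198924549/2180890000] with trace 23463937601/1395769600 and determinant 2825761/223323136
λ_max, λ_min = (23463937601/1395769600 ± √550457764961104995201/1948172776284160000)/2 = 1681/100, 42025/55830784
κ = σ_max/σ_min = (41/10)/(205/7472) = 149.4400
bound on ‖Δx‖/‖x‖: κ·ε = 149.4400·1/818 = 0.1827

0.1827


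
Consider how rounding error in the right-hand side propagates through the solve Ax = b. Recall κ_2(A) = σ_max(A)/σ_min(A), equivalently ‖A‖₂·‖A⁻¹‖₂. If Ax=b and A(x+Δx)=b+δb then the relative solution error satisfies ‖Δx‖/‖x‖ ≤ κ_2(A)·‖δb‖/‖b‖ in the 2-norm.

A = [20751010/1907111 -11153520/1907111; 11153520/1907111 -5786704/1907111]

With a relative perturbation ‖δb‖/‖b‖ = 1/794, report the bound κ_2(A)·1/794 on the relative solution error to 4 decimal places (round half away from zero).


form AᵀA = [1920433994500/12585025489 -1024183127520/12585025489; -1024183127520/12585025489 546321631744/12585025489] with trace 8535486596/43546801 and determinant 61465600/43546801
eigenvalues of AᵀA: λ = (tr ± √(tr²−4·det))/2 = 196, 313600/43546801
κ = σ_max/σ_min = 14/(560/6599) = 164.9750
worst-case relative error ≤ 164.9750 × 1/794 = 0.2078

0.2078


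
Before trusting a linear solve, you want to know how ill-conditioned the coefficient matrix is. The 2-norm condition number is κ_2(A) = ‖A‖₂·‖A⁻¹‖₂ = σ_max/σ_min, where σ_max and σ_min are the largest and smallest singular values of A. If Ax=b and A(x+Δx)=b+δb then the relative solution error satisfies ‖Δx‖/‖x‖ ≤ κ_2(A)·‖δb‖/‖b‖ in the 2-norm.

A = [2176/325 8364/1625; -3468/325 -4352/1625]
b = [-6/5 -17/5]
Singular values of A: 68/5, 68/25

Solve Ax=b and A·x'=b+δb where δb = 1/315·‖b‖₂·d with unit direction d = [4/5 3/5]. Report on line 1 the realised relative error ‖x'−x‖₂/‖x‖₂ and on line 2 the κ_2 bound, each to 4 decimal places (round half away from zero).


largest singular value 68/5, smallest 68/25
κ = σ_max/σ_min = (68/5)/(68/25) = 5.0000
perturbation bound = 5.0000·1/315 = 0.0159
solve Ax = b  →  x = [0.5600 -0.9615]
‖b‖ = 3.6056, ‖x‖ = 1.1127
with δb = [0.0092 0.0069], A·Δx = δb → ‖Δx‖ = 0.0042
relative error = 0.0038
realised/bound (from unrounded values) ≈ 0.2383

0.0038
0.0159


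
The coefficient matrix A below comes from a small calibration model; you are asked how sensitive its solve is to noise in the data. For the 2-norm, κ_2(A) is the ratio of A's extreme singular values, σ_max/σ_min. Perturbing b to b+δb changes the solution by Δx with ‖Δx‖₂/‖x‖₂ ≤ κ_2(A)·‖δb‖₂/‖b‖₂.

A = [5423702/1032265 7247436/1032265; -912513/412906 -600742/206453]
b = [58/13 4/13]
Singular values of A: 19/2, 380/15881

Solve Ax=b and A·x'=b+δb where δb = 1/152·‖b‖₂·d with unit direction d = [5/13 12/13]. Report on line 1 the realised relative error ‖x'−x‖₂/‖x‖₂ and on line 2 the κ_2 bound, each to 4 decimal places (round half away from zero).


σ_max = 19/2, σ_min = 380/15881
κ_2(A) = (19/2) / (380/15881) = 397.0250
κ_2(A)·‖δb‖/‖b‖ = 2.6120
solve Ax = b  →  x = [-66.6147 50.4874]
‖b‖₂ = 4.4721 and ‖x‖₂ = 83.5853
with δb = [0.0113 0.0272], A·Δx = δb → ‖Δx‖ = 1.2296
dividing the unrounded norms, ‖Δx‖/‖x‖ = 0.0147
so the bound overstates the realised error by a factor of ≈ 177.5572 (computed from the unrounded values)

0.0147
2.6120


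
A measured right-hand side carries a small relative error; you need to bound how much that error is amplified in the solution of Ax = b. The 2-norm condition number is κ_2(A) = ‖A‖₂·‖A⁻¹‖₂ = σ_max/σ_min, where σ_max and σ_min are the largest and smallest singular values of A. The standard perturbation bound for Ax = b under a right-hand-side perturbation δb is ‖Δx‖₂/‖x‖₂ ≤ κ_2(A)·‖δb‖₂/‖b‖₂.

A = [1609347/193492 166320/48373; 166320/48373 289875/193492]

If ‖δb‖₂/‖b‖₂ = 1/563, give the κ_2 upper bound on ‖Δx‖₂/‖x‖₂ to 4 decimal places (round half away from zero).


0.2644

M = AᵀA = [17944350561/221533456 467276040/13845841; 467276040/13845841 3116124225/221533456]. tr(M)=10530237393/110766728, det(M)=1445900625/3544535296
char-poly roots: 1521/16 and 950625/221533456
so κ_2 = √((1521/16) / (950625/221533456)) = 148.8400
worst-case relative error ≤ 148.8400 × 1/563 = 0.2644


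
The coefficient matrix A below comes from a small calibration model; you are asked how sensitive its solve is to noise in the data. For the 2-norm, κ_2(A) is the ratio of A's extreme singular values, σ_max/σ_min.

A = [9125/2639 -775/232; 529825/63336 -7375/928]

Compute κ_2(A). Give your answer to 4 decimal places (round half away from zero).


M = AᵀA = [1944825625/23736384 -352796875/4521216; -352796875/4521216 64000625/861184]. tr(M)=70560625/451584, det(M)=390625/1806336
eigenvalues of AᵀA: λ = (tr ± √(tr²−4·det))/2 = 625/4, 625/451584
σ_max=√(625/4)=(25/2), σ_min=√(625/451584)=(25/672) → κ = 336.0000

336.0000


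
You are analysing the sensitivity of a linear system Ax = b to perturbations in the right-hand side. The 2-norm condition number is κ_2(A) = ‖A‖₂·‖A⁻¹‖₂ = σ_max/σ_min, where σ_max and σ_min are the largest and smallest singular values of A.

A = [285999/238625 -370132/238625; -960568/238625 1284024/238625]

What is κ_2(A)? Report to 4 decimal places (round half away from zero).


form AᵀA = [1607178097/91107025 -2142799596/91107025; -2142799596/91107025 2857144528/91107025] with trace 178572905/3644281 and determinant 153664/3644281
λ_max, λ_min = (178572905/3644281 ± √31886042420956689/13280784006961)/2 = 49, 3136/3644281
κ = σ_max/σ_min = 7/(56/1909) = 238.6250

238.6250


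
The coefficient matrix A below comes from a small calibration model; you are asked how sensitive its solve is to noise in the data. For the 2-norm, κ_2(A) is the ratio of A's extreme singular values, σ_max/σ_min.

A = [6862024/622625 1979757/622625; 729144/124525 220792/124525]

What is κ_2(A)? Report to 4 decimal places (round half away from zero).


183.1250

form AᵀA = [208922656384/1341390625 60933803112/1341390625; 60933803112/1341390625 17779119241/1341390625] with trace 362722841/2146225 and determinant 1827904/2146225
eigenvalues of AᵀA: λ = (tr ± √(tr²−4·det))/2 = 169, 10816/2146225
κ = σ_max/σ_min = 13/(104/1465) = 183.1250


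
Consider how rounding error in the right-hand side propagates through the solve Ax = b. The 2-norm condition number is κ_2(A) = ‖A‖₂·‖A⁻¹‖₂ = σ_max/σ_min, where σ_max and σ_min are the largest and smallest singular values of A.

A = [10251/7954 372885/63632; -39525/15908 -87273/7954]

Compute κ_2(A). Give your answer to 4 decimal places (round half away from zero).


388.0000

form AᵀA = [1982557629/253064464 17620305435/506128928; 17620305435/506128928 626504121081/4049031424] with trace 391567545/2408704 and determinant 6765201/38539264
solving λ² − 391567545/2408704·λ + 6765201/38539264 = 0 gives λ = 2601/16, 2601/2408704
κ_2(A) = √(λ_max/λ_min) = √((2601/16) / (2601/2408704)) = 388.0000


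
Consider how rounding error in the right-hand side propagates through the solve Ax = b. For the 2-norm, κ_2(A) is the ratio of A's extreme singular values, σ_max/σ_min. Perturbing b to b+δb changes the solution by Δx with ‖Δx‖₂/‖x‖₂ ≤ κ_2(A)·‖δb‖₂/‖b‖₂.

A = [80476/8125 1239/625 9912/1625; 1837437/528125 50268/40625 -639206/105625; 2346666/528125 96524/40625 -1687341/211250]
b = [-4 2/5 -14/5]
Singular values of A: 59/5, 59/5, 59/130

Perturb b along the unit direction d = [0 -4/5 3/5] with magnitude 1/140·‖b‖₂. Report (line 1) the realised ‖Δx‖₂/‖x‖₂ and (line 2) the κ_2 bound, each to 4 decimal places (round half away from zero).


0.0174
0.1857

from the listed singular values, σ₁ = 59/5, σ_n = 59/130
condition number: (59/5) ÷ (59/130) = 26.0000
κ_2(A)·‖δb‖/‖b‖ = 0.1857
solve Ax = b  →  x = [0.7734 -4.3254 -0.5059]
‖b‖ = 4.8990, ‖x‖ = 4.4230
re-solving with b+δb shifts x by Δx of norm 0.0771
relative error = 0.0174
so the bound overstates the realised error by a factor of ≈ 10.6536 (computed from the unrounded values)


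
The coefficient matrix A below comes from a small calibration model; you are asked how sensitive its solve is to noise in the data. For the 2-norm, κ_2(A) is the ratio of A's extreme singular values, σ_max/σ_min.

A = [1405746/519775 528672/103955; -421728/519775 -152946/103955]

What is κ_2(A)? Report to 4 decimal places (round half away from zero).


244.6000

AᵀA = [3446362116/432265681 6461441280/432265681; 6461441280/432265681 12115462500/432265681]; tr = 53847144/1495729, det = 32400/1495729
λ_max, λ_min = (53847144/1495729 ± √2899321070478336/2237205241441)/2 = 36, 900/1495729
so κ_2 = √(36 / (900/1495729)) = 244.6000


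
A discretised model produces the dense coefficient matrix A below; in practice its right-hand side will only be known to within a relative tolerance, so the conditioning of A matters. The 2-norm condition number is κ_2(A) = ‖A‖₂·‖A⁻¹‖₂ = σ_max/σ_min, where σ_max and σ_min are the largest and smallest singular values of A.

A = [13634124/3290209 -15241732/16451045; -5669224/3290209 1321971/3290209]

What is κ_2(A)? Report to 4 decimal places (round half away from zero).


308.6500

AᵀA = [1290115017808/64056066649 -1451363388552/320280333245; -1451363388552/320280333245 1633139511721/1601401666225]; tr = 20158248041/952648225, det = 4477456/952648225
char-poly roots: 529/25 and 8464/38105929
so κ_2 = √((529/25) / (8464/38105929)) = 308.6500


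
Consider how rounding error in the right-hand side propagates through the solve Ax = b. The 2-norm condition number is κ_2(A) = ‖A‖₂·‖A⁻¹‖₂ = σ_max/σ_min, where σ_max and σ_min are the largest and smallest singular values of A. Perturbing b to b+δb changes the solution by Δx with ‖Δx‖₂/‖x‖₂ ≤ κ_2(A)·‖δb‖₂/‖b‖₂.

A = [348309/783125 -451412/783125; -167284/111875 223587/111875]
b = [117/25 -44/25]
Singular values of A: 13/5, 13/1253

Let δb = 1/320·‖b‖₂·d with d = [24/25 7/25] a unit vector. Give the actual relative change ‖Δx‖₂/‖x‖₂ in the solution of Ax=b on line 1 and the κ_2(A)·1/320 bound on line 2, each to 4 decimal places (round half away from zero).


largest singular value 13/5, smallest 13/1253
κ = σ_max/σ_min = (13/5)/(13/1253) = 250.6000
bound on ‖Δx‖/‖x‖: κ·ε = 250.6000·1/320 = 0.7831
solve Ax = b  →  x = [309.1231 230.4000]
‖b‖₂ = 5.0000 and ‖x‖₂ = 385.5402
with δb = [0.0150 0.0044], A·Δx = δb → ‖Δx‖ = 1.5060
realised ‖Δx‖/‖x‖ = 0.0039
tightness: 0.0039 against a bound of 0.7831 (unrounded ratio ≈ 0.0050)

0.0039
0.7831


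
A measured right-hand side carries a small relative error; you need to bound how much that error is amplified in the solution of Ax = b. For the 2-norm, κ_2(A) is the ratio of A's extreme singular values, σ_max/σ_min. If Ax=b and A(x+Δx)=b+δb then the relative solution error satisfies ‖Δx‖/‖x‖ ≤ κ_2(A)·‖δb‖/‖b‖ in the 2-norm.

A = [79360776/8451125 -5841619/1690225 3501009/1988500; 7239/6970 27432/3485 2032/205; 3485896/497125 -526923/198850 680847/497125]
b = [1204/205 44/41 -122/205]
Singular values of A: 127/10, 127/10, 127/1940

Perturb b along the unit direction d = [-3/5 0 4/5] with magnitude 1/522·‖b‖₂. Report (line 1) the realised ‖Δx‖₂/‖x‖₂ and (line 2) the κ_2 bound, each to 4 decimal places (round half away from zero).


0.0029
0.3716

σ_max = 127/10, σ_min = 127/1940
κ_2(A) = (127/10) / (127/1940) = 194.0000
worst-case relative error ≤ 194.0000 × 1/522 = 0.3716
solve Ax = b  →  x = [23.3256 43.0662 -36.5354]
2-norm of b is 6.0000; of x, 61.1034
Δx = A⁻¹·δb where δb = 1/522·6.0000·d; ‖Δx‖ = 0.1756
relative error = 0.0029
so the bound overstates the realised error by a factor of ≈ 129.3355 (computed from the unrounded values)


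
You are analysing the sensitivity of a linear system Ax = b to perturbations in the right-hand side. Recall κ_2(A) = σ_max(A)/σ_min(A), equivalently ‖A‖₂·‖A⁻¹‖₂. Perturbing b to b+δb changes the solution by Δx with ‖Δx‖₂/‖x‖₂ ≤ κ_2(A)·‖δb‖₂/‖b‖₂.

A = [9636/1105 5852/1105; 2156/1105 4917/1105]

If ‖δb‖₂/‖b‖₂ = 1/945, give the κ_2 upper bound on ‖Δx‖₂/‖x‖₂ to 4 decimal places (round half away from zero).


0.0045

M = AᵀA = [576928/7225 396396/7225; 396396/7225 345697/7225]. tr(M)=36905/289, det(M)=234256/289
eigenvalues of AᵀA: λ = (tr ± √(tr²−4·det))/2 = 121, 1936/289
κ_2(A) = √(λ_max/λ_min) = √(121 / (1936/289)) = 4.2500
bound on ‖Δx‖/‖x‖: κ·ε = 4.2500·1/945 = 0.0045


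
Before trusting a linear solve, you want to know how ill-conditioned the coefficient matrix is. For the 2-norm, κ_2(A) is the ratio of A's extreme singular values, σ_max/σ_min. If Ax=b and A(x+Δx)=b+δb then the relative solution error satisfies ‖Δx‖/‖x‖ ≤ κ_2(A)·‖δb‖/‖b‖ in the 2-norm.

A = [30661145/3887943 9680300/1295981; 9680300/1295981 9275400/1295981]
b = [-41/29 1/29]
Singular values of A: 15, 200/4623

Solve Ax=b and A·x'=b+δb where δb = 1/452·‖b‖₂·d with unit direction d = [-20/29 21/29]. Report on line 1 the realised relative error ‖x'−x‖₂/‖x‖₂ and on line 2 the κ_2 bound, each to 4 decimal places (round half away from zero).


from the listed singular values, σ₁ = 15, σ_n = 200/4623
condition number: 15 ÷ (200/4623) = 346.7250
perturbation bound = 346.7250·1/452 = 0.7671
solve Ax = b  →  x = [-15.9897 16.6925]
2-norm of b is 1.4142; of x, 23.1151
re-solving with b+δb shifts x by Δx of norm 0.0723
relative error = 0.0031
so the bound overstates the realised error by a factor of ≈ 245.1726 (computed from the unrounded values)

0.0031
0.7671


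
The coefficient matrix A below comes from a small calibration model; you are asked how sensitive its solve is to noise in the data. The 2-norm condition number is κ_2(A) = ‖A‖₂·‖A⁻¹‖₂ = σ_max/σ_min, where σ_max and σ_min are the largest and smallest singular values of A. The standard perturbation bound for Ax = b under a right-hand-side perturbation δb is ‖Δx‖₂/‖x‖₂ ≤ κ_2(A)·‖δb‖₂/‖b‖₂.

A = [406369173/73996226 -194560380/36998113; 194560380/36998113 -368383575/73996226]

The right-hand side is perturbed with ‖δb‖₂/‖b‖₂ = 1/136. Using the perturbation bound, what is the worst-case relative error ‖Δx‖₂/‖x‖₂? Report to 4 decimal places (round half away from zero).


M = AᵀA = [376398181483569/6510631940836 -89617234873320/1627657985209; -89617234873320/1627657985209 341404785009225/6510631940836]. tr(M)=426755628117/3870768098, det(M)=3038765625/30966144784
eigenvalues of AᵀA: λ = (tr ± √(tr²−4·det))/2 = 441/4, 6890625/7741536196
κ = σ_max/σ_min = (21/2)/(2625/87986) = 351.9440
bound on ‖Δx‖/‖x‖: κ·ε = 351.9440·1/136 = 2.5878

2.5878


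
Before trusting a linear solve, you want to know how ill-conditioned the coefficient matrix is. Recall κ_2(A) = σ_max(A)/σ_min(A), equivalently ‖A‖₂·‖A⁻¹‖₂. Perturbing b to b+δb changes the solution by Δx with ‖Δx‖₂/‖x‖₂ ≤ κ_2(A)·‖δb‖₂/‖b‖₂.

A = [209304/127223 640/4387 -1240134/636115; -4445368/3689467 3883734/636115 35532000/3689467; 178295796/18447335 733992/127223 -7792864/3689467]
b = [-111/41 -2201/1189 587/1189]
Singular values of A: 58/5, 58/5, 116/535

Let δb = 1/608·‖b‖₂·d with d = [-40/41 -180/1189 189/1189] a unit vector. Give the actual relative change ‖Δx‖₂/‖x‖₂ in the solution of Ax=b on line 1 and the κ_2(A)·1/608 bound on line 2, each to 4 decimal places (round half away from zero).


largest singular value 58/5, smallest 116/535
condition number: (58/5) ÷ (116/535) = 53.5000
worst-case relative error ≤ 53.5000 × 1/608 = 0.0880
solve Ax = b  →  x = [7.2718 -9.6046 6.8064]
‖b‖₂ = 3.3166 and ‖x‖₂ = 13.8367
δb = ε·‖b‖·d = [-0.0053 -0.0008 0.0009]; solving A·Δx = δb gives ‖Δx‖ = 0.0252
realised ‖Δx‖/‖x‖ = 0.0018
so the bound overstates the realised error by a factor of ≈ 48.3944 (computed from the unrounded values)

0.0018
0.0880


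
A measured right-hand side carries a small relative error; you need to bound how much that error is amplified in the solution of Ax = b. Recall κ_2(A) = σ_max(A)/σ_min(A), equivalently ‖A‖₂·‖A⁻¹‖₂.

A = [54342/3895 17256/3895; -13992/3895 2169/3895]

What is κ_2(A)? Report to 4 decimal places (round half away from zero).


9.5000

AᵀA = [1873188/9025 539784/9025; 539784/9025 179937/9025]; tr = 82125/361, det = 202500/361
λ_max, λ_min = (82125/361 ± √6452105625/130321)/2 = 225, 900/361
so κ_2 = √(225 / (900/361)) = 9.5000


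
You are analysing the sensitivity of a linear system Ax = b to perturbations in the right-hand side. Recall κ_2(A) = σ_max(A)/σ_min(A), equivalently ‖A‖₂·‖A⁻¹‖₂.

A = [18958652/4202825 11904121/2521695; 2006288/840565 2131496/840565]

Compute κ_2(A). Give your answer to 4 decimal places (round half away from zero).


AᵀA = [1591904062736/61120200625 1002878927708/36672120375; 1002878927708/36672120375 126365102813/4400654445]; tr = 35817805489/654080625, det = 479785216/16352015625
λ_max, λ_min = (35817805489/654080625 ± √1282864979133607002721/427821464000390625)/2 = 1369/25, 350464/654080625
κ = σ_max/σ_min = (37/5)/(592/25575) = 319.6875

319.6875


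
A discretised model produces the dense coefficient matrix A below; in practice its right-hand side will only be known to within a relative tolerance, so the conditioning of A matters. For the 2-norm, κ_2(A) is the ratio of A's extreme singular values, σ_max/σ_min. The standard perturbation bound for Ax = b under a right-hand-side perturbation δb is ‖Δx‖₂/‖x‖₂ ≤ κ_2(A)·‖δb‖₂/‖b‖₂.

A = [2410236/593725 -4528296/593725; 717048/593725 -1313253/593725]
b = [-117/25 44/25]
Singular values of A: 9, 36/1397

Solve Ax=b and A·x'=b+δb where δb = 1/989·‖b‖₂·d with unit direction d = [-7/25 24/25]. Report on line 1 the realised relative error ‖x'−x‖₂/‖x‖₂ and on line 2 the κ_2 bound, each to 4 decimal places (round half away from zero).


largest singular value 9, smallest 36/1397
κ_2(A) = 9 / (36/1397) = 349.2500
worst-case relative error ≤ 349.2500 × 1/989 = 0.3531
solve Ax = b  →  x = [102.5114 55.1765]
‖b‖ = 5.0000, ‖x‖ = 116.4175
re-solving with b+δb shifts x by Δx of norm 0.1962
realised ‖Δx‖/‖x‖ = 0.0017
tightness: 0.0017 against a bound of 0.3531 (unrounded ratio ≈ 0.0048)

0.0017
0.3531


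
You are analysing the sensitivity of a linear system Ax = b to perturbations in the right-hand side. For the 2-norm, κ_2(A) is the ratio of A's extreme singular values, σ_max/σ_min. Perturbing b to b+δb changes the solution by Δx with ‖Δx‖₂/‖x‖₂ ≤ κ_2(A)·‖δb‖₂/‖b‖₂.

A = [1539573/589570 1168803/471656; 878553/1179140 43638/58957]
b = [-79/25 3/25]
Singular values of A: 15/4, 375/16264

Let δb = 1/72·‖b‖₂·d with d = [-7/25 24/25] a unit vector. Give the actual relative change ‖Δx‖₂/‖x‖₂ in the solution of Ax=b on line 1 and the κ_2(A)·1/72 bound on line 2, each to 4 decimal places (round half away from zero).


0.0439
2.2589

from the listed singular values, σ₁ = 15/4, σ_n = 375/16264
κ_2(A) = (15/4) / (375/16264) = 162.6400
worst-case relative error ≤ 162.6400 × 1/72 = 2.2589
solve Ax = b  →  x = [-30.4901 30.8546]
‖b‖ = 3.1623, ‖x‖ = 43.3780
with δb = [-0.0123 0.0422], A·Δx = δb → ‖Δx‖ = 1.9049
relative error = 0.0439
so the bound overstates the realised error by a factor of ≈ 51.4400 (computed from the unrounded values)


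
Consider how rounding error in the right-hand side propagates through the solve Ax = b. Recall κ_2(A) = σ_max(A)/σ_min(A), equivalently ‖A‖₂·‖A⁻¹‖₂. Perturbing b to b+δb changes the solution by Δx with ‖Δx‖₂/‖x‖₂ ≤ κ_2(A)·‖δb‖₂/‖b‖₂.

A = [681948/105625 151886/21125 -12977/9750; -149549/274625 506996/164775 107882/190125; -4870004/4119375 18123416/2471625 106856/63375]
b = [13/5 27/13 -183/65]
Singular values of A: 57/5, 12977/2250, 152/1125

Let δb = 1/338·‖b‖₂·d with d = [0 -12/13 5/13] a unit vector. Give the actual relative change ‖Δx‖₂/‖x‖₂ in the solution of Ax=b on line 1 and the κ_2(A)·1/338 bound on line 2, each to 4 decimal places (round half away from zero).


from the listed singular values, σ₁ = 57/5, σ_n = 152/1125
κ_2(A) = (57/5) / (152/1125) = 84.3750
perturbation bound = 84.3750·1/338 = 0.2496
solve Ax = b  →  x = [-7.4061 3.1809 -20.6960]
2-norm of b is 4.3589; of x, 22.2102
Δx = A⁻¹·δb where δb = 1/338·4.3589·d; ‖Δx‖ = 0.0954
dividing the unrounded norms, ‖Δx‖/‖x‖ = 0.0043
realised/bound (from unrounded values) ≈ 0.0172

0.0043
0.2496


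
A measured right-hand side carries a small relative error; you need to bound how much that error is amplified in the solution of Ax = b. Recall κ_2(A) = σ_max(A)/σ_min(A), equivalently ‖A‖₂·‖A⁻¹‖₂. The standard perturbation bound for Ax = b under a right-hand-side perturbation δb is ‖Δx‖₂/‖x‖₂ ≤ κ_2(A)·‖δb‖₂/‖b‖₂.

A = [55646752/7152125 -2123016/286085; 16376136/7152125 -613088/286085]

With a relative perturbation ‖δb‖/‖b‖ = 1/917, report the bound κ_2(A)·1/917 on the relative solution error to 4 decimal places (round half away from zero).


form AᵀA = [5383582141504/81844627225 -1025431658496/16368925445; -1025431658496/16368925445 195322953280/3273785089] with trace 12207676544/97318225 and determinant 9834496/97318225
char-poly roots: 3136/25 and 3136/3892729
so κ_2 = √((3136/25) / (3136/3892729)) = 394.6000
perturbation bound = 394.6000·1/917 = 0.4303

0.4303
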